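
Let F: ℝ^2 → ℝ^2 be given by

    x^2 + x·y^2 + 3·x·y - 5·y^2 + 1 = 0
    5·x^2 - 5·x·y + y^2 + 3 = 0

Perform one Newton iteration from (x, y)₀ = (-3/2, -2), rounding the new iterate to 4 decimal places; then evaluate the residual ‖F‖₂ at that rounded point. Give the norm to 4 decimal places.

At (-3/2, -2): F = (-13.7500, 3.2500).
Jacobian J = [[2·x + y^2 + 3·y, 2·x·y + 3·x - 10·y], [10·x - 5·y, -5·x + 2·y]].
At the point, J = [[-5.0000, 21.5000], [-5.0000, 3.5000]] (det J = 90.0000).
Solving J·Δ = −F gives Δ = (1.3111, 0.9444).
Then the next iterate is (x, y)₁ = (-0.1889, -1.0556).
Re-evaluating at (-0.1889, -1.0556): F = (-4.148055, 3.295693), so ‖F‖₂ = 5.2979.

5.2979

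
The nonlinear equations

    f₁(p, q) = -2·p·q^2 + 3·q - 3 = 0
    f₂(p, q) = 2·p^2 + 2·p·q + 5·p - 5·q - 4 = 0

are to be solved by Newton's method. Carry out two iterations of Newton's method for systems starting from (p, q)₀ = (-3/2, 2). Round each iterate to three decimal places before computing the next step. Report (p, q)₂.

(-6.296, -4.116)

At (-3/2, 2): F = (15.000, -23.000).
Jacobian J = [[-2·q^2, -4·p·q + 3], [4·p + 2·q + 5, 2·p - 5]].
At the point, J = [[-8.000, 15.000], [3.000, -8.000]] (det J = 19.000).
Solving J·Δ = −F gives Δ = (-11.842, -7.316).
Then the next iterate is (p, q)₁ = (-13.342, -5.316).
Round to (-13.342, -5.316) and repeat: F = (735.13800, 453.74007), J = [[-56.51971, -280.70429], [-59.000, -31.684]].
Δ = (7.046, 1.200), so (p, q)₂ = (-6.296, -4.116).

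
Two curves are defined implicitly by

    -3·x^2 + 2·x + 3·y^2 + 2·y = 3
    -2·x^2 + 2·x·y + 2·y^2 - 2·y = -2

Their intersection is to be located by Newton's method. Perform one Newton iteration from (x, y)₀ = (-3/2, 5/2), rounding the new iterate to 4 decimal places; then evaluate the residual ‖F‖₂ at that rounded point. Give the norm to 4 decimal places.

2.1713

At (-3/2, 5/2): F = (11.0000, -2.5000).
Jacobian J = [[-6·x + 2, 6·y + 2], [-4·x + 2·y, 2·x + 4·y - 2]].
At the point, J = [[11.0000, 17.0000], [11.0000, 5.0000]] (det J = -132.0000).
Solving J·Δ = −F gives Δ = (0.7386, -1.1250).
Then the next iterate is (x, y)₁ = (-0.7614, 1.3750).
Re-evaluating at (-0.7614, 1.3750): F = (2.159885, -0.222060), so ‖F‖₂ = 2.1713.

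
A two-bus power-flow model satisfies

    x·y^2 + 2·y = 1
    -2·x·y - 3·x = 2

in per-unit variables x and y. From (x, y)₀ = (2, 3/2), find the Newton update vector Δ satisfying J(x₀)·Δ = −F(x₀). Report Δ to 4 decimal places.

(-2.2051, -0.1923)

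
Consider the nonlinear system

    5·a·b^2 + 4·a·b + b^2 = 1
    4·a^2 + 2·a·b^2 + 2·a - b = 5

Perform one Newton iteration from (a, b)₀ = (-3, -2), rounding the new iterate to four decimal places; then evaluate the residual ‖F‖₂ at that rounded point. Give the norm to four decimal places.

9.7142

At (-3, -2): F = (-33.0000, 3.0000).
Jacobian J = [[5·b^2 + 4·b, 10·a·b + 4·a + 2·b], [8·a + 2·b^2 + 2, 4·a·b - 1]].
At the point, J = [[12.0000, 44.0000], [-14.0000, 23.0000]] (det J = 892.0000).
Solving J·Δ = −F gives Δ = (0.9989, 0.4776).
Then the next iterate is (a, b)₁ = (-2.0011, -1.5224).
Re-evaluating at (-2.0011, -1.5224): F = (-9.686165, -0.738101), so ‖F‖₂ = 9.7142.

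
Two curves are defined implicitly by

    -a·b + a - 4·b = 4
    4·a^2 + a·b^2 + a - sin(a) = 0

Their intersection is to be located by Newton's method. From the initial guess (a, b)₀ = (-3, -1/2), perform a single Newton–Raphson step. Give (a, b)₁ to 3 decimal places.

At (-3, -1/2): F = (-6.500, 32.39112).
Jacobian J = [[-b + 1, -a - 4], [8·a + b^2 - cos(a) + 1, 2·a·b]].
At the point, J = [[1.500, -1.000], [-21.76001, 3.000]] (det J = -17.26001).
Solving J·Δ = −F gives Δ = (0.747, -5.380).
Then the next iterate is (a, b)₁ = (-2.253, -5.880).

(-2.253, -5.880)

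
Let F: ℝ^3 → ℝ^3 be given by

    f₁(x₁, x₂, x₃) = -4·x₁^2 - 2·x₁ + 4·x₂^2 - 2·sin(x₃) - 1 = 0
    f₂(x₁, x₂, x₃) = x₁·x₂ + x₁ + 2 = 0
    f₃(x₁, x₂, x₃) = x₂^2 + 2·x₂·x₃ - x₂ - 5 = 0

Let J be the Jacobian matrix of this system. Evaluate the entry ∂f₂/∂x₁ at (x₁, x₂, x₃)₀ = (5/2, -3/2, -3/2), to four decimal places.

-0.5000

∂f₂/∂x₁ = x₂ + 1.
At (5/2, -3/2, -3/2) this is -0.5000.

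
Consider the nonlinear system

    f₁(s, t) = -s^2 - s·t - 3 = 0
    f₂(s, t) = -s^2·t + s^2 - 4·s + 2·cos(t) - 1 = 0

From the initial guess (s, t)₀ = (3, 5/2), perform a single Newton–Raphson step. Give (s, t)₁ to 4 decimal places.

At (3, 5/2): F = (-19.5000, -28.102287).
Jacobian J = [[-2·s - t, -s], [-2·s·t + 2·s - 4, -s^2 - 2·sin(t)]].
At the point, J = [[-8.5000, -3.0000], [-13.0000, -10.196944]] (det J = 47.674026).
Solving J·Δ = −F gives Δ = (-2.4024, 0.3069).
Then the next iterate is (s, t)₁ = (0.5976, 2.8069).

(0.5976, 2.8069)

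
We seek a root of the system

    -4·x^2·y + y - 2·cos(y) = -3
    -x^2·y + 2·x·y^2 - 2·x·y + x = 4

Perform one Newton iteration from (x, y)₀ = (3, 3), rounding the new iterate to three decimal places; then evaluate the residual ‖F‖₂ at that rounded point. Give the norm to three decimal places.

28.052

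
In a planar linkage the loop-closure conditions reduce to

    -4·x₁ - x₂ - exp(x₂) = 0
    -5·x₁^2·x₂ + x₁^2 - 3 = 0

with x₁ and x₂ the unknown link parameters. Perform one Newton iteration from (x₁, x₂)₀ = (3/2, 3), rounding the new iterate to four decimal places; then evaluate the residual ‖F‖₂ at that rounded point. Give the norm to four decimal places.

15.7433

At (3/2, 3): F = (-29.085537, -34.5000).
Jacobian J = [[-4, -exp(x₂) - 1], [-10·x₁·x₂ + 2·x₁, -5·x₁^2]].
At the point, J = [[-4.0000, -21.085537], [-42.0000, -11.2500]] (det J = -840.592551).
Solving J·Δ = −F gives Δ = (-0.4761, -1.2891).
Then the next iterate is (x₁, x₂)₁ = (1.0239, 1.7109).
Re-evaluating at (1.0239, 1.7109): F = (-11.340440, -10.919920), so ‖F‖₂ = 15.7433.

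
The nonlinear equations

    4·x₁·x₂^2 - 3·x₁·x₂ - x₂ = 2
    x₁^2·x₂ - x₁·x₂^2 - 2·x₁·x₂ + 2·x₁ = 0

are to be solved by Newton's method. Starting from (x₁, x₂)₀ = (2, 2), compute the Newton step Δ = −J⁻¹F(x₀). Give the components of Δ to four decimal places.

(-0.2154, -0.5538)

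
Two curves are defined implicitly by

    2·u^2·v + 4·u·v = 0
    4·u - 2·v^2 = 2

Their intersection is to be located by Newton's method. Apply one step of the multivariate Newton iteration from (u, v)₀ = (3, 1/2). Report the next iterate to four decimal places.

At (3, 1/2): F = (15.0000, 9.5000).
Jacobian J = [[4·u·v + 4·v, 2·u^2 + 4·u], [4, -4·v]].
At the point, J = [[8.0000, 30.0000], [4.0000, -2.0000]] (det J = -136.0000).
Solving J·Δ = −F gives Δ = (-2.3162, 0.1176).
Then the next iterate is (u, v)₁ = (0.6838, 0.6176).

(0.6838, 0.6176)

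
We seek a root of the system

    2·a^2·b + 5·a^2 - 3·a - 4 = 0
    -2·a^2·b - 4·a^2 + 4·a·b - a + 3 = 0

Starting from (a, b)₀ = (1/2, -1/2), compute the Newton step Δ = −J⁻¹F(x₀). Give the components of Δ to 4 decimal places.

At (1/2, -1/2): F = (-4.5000, 0.7500).
Jacobian J = [[4·a·b + 10·a - 3, 2·a^2], [-4·a·b - 8·a + 4·b - 1, -2·a^2 + 4·a]].
At the point, J = [[1.0000, 0.5000], [-6.0000, 1.5000]] (det J = 4.5000).
Solving J·Δ = −F gives Δ = (1.5833, 5.8333).

(1.5833, 5.8333)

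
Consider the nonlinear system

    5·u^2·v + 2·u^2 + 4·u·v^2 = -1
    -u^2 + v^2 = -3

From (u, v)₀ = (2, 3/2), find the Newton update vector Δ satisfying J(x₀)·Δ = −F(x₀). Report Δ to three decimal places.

At (2, 3/2): F = (57.000, 1.250).
Jacobian J = [[10·u·v + 4·u + 4·v^2, 5·u^2 + 8·u·v], [-2·u, 2·v]].
At the point, J = [[47.000, 44.000], [-4.000, 3.000]] (det J = 317.000).
Solving J·Δ = −F gives Δ = (-0.366, -0.905).

(-0.366, -0.905)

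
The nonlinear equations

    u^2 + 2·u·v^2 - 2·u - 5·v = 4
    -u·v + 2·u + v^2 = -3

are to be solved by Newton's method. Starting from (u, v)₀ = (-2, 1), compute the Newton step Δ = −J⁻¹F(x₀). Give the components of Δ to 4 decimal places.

At (-2, 1): F = (-5.0000, 2.0000).
Jacobian J = [[2·u + 2·v^2 - 2, 4·u·v - 5], [-v + 2, -u + 2·v]].
At the point, J = [[-4.0000, -13.0000], [1.0000, 4.0000]] (det J = -3.0000).
Solving J·Δ = −F gives Δ = (2.0000, -1.0000).

(2.0000, -1.0000)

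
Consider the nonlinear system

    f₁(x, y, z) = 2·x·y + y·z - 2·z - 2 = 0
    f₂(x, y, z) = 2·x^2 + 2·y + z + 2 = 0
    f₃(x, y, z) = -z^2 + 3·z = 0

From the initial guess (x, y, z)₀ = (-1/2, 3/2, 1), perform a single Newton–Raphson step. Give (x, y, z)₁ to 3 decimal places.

(0.500, 0.250, -1.000)

At (-1/2, 3/2, 1): F = (-4.000, 6.500, 2.000).
Jacobian J = [[2·y, 2·x + z, y - 2], [4·x, 2, 1], [0, 0, -2·z + 3]].
At the point, J = [[3.000, 0.000, -0.500], [-2.000, 2.000, 1.000], [0.000, 0.000, 1.000]] (det J = 6.000).
Solving J·Δ = −F gives Δ = (1.000, -1.250, -2.000).
Then the next iterate is (x, y, z)₁ = (0.500, 0.250, -1.000).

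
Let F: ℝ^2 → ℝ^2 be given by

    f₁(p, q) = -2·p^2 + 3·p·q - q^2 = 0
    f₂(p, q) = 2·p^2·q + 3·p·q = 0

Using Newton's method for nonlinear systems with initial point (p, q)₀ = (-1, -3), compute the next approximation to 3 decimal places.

(-2.750, -5.250)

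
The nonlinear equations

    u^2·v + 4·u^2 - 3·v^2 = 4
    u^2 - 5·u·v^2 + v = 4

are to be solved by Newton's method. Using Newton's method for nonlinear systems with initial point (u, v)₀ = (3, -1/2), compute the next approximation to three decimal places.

At (3, -1/2): F = (26.750, 0.750).
Jacobian J = [[2·u·v + 8·u, u^2 - 6·v], [2·u - 5·v^2, -10·u·v + 1]].
At the point, J = [[21.000, 12.000], [4.750, 16.000]] (det J = 279.000).
Solving J·Δ = −F gives Δ = (-1.502, 0.399).
Then the next iterate is (u, v)₁ = (1.498, -0.101).

(1.498, -0.101)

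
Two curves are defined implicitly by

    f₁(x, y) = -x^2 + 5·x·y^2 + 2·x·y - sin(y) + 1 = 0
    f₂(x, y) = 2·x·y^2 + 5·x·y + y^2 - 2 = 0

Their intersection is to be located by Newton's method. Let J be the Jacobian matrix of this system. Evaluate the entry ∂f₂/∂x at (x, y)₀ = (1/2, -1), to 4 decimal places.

-3.0000

∂f₂/∂x = 2·y^2 + 5·y.
At (1/2, -1) this is -3.0000.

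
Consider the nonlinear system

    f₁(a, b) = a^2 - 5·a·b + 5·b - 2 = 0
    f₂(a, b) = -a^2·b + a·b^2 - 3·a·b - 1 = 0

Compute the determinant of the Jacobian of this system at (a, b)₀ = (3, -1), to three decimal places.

J = [[2·a - 5·b, -5·a + 5], [-2·a·b + b^2 - 3·b, -a^2 + 2·a·b - 3·a]].
At the point, J = [[11.000, -10.000], [10.000, -24.000]].
det J = -164.000.

-164.000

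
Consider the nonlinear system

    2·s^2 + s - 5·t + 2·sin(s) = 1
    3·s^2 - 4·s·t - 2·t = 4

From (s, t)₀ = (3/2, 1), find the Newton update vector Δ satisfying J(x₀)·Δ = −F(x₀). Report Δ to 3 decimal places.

(-1.314, -1.477)

At (3/2, 1): F = (1.99499, -5.250).
Jacobian J = [[4·s + 2·cos(s) + 1, -5], [6·s - 4·t, -4·s - 2]].
At the point, J = [[7.14147, -5.000], [5.000, -8.000]] (det J = -32.13180).
Solving J·Δ = −F gives Δ = (-1.314, -1.477).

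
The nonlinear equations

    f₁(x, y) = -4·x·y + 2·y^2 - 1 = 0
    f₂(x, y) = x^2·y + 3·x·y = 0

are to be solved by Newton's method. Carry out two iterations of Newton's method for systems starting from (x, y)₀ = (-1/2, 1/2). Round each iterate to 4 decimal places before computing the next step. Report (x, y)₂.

(0.2143, 0.8571)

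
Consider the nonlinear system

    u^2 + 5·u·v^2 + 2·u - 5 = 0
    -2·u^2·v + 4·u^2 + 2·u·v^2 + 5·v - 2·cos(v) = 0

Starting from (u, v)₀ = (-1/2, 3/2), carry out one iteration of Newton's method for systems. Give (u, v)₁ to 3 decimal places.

(-0.506, -0.027)

At (-1/2, 3/2): F = (-11.375, 5.35853).
Jacobian J = [[2·u + 5·v^2 + 2, 10·u·v], [-4·u·v + 8·u + 2·v^2, -2·u^2 + 4·u·v + 2·sin(v) + 5]].
At the point, J = [[12.250, -7.500], [3.500, 3.49499]] (det J = 69.06363).
Solving J·Δ = −F gives Δ = (-0.006, -1.527).
Then the next iterate is (u, v)₁ = (-0.506, -0.027).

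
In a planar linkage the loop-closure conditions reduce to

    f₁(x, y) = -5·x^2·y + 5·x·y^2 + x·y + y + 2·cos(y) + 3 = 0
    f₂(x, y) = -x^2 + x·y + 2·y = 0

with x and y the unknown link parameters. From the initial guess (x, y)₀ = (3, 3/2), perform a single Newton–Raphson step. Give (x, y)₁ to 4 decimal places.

At (3, 3/2): F = (-24.608526, -1.5000).
Jacobian J = [[-10·x·y + 5·y^2 + y, -5·x^2 + 10·x·y + x - 2·sin(y) + 1], [-2·x + y, x + 2]].
At the point, J = [[-32.2500, 2.005010], [-4.5000, 5.0000]] (det J = -152.227455).
Solving J·Δ = −F gives Δ = (-0.7885, -0.4097).
Then the next iterate is (x, y)₁ = (2.2115, 1.0903).

(2.2115, 1.0903)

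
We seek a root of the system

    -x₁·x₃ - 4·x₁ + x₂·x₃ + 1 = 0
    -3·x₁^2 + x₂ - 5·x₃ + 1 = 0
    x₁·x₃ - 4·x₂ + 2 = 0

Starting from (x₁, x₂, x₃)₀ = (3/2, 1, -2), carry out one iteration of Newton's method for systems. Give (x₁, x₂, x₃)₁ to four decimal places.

(3.1466, -2.0172, -4.5172)

At (3/2, 1, -2): F = (-4.0000, 5.2500, -5.0000).
Jacobian J = [[-x₃ - 4, x₃, -x₁ + x₂], [-6·x₁, 1, -5], [x₃, -4, x₁]].
At the point, J = [[-2.0000, -2.0000, -0.5000], [-9.0000, 1.0000, -5.0000], [-2.0000, -4.0000, 1.5000]] (det J = -29.0000).
Solving J·Δ = −F gives Δ = (1.6466, -3.0172, -2.5172).
Then the next iterate is (x₁, x₂, x₃)₁ = (3.1466, -2.0172, -4.5172).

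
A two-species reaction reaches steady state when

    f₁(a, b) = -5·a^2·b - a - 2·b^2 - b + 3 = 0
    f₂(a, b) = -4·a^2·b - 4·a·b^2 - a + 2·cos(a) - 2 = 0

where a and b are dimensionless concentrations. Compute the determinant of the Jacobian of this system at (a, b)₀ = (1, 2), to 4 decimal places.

J = [[-10·a·b - 1, -5·a^2 - 4·b - 1], [-8·a·b - 4·b^2 - 2·sin(a) - 1, -4·a^2 - 8·a·b]].
At the point, J = [[-21.0000, -14.0000], [-34.682942, -20.0000]].
det J = -65.5612.

-65.5612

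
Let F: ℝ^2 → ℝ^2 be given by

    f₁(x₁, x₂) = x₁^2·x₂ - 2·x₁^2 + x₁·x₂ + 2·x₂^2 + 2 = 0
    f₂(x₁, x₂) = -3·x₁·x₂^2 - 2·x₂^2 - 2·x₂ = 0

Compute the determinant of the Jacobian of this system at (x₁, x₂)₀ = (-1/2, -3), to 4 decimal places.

J = [[2·x₁·x₂ - 4·x₁ + x₂, x₁^2 + x₁ + 4·x₂], [-3·x₂^2, -6·x₁·x₂ - 4·x₂ - 2]].
At the point, J = [[2.0000, -12.2500], [-27.0000, 1.0000]].
det J = -328.7500.

-328.7500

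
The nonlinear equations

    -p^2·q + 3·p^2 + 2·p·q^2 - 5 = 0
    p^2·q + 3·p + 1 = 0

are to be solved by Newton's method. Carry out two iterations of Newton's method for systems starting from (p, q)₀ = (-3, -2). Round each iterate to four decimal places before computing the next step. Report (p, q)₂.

At (-3, -2): F = (16.0000, -26.0000).
Jacobian J = [[-2·p·q + 6·p + 2·q^2, -p^2 + 4·p·q], [2·p·q + 3, p^2]].
At the point, J = [[-22.0000, 15.0000], [15.0000, 9.0000]] (det J = -423.0000).
Solving J·Δ = −F gives Δ = (1.2624, 0.7849).
Then the next iterate is (p, q)₁ = (-1.7376, -1.2151).
Round to (-1.7376, -1.2151) and repeat: F = (2.595435, -7.881495), J = [[-11.695379, 5.426177], [7.222716, 3.019254]].
Δ = (0.6792, 0.9856), so (p, q)₂ = (-1.0584, -0.2295).

(-1.0584, -0.2295)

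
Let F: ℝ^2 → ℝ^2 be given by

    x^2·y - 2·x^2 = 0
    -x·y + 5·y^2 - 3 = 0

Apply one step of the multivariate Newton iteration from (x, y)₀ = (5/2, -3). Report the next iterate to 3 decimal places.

At (5/2, -3): F = (-31.250, 49.500).
Jacobian J = [[2·x·y - 4·x, x^2], [-y, -x + 10·y]].
At the point, J = [[-25.000, 6.250], [3.000, -32.500]] (det J = 793.750).
Solving J·Δ = −F gives Δ = (-0.890, 1.441).
Then the next iterate is (x, y)₁ = (1.610, -1.559).

(1.610, -1.559)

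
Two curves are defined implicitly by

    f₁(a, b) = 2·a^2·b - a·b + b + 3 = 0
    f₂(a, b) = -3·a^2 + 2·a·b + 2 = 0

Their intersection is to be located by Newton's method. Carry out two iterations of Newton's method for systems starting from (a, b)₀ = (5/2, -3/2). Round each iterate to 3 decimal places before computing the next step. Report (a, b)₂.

At (5/2, -3/2): F = (-13.500, -24.250).
Jacobian J = [[4·a·b - b, 2·a^2 - a + 1], [-6·a + 2·b, 2·a]].
At the point, J = [[-13.500, 11.000], [-18.000, 5.000]] (det J = 130.500).
Solving J·Δ = −F gives Δ = (-1.527, -0.647).
Then the next iterate is (a, b)₁ = (0.973, -2.147).
Round to (0.973, -2.147) and repeat: F = (-1.12322, -5.01825), J = [[-6.20912, 1.92046], [-10.132, 1.946]].
Δ = (-1.010, -2.682), so (a, b)₂ = (-0.037, -4.829).

(-0.037, -4.829)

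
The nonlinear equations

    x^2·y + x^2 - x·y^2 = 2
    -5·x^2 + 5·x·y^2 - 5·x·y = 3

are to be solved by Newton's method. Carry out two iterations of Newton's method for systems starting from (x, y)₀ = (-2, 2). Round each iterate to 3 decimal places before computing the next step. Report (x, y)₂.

(-0.608, 1.351)

At (-2, 2): F = (18.000, -43.000).
Jacobian J = [[2·x·y + 2·x - y^2, x^2 - 2·x·y], [-10·x + 5·y^2 - 5·y, 10·x·y - 5·x]].
At the point, J = [[-16.000, 12.000], [30.000, -30.000]] (det J = 120.000).
Solving J·Δ = −F gives Δ = (0.200, -1.233).
Then the next iterate is (x, y)₁ = (-1.800, 0.767).
Round to (-1.800, 0.767) and repeat: F = (4.78400, -17.59160), J = [[-6.94949, 6.00120], [17.10645, -4.806]].
Δ = (1.192, 0.584), so (x, y)₂ = (-0.608, 1.351).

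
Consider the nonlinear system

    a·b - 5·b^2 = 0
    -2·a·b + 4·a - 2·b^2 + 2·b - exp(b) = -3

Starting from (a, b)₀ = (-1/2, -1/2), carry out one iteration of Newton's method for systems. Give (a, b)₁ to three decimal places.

At (-1/2, -1/2): F = (-1.000, -1.60653).
Jacobian J = [[b, a - 10·b], [-2·b + 4, -2·a - 4·b - exp(b) + 2]].
At the point, J = [[-0.500, 4.500], [5.000, 4.39347]] (det J = -24.69673).
Solving J·Δ = −F gives Δ = (0.115, 0.235).
Then the next iterate is (a, b)₁ = (-0.385, -0.265).

(-0.385, -0.265)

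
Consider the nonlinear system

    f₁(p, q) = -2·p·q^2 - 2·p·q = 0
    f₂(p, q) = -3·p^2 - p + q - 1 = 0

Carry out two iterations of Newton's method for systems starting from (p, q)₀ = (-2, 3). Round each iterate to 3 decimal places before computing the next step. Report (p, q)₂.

(-0.729, 1.251)

At (-2, 3): F = (48.000, -8.000).
Jacobian J = [[-2·q^2 - 2·q, -4·p·q - 2·p], [-6·p - 1, 1]].
At the point, J = [[-24.000, 28.000], [11.000, 1.000]] (det J = -332.000).
Solving J·Δ = −F gives Δ = (0.819, -1.012).
Then the next iterate is (p, q)₁ = (-1.181, 1.988).
Round to (-1.181, 1.988) and repeat: F = (14.03062, -2.01528), J = [[-11.88029, 11.75331], [6.086, 1.000]].
Δ = (0.452, -0.737), so (p, q)₂ = (-0.729, 1.251).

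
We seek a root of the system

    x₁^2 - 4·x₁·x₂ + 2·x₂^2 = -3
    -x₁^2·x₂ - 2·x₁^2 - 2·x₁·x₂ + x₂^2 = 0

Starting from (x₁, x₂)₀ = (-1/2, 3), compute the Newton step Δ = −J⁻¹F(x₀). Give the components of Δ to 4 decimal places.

(0.4534, -1.5254)

At (-1/2, 3): F = (27.2500, 10.7500).
Jacobian J = [[2·x₁ - 4·x₂, -4·x₁ + 4·x₂], [-2·x₁·x₂ - 4·x₁ - 2·x₂, -x₁^2 - 2·x₁ + 2·x₂]].
At the point, J = [[-13.0000, 14.0000], [-1.0000, 6.7500]] (det J = -73.7500).
Solving J·Δ = −F gives Δ = (0.4534, -1.5254).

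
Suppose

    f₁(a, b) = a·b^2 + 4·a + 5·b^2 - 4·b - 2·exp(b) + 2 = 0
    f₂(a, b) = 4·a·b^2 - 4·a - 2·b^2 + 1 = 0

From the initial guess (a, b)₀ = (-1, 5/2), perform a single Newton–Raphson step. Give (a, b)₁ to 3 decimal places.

(-0.476, 1.783)

At (-1, 5/2): F = (-11.36499, -32.500).
Jacobian J = [[b^2 + 4, 2·a·b + 10·b - 2·exp(b) - 4], [4·b^2 - 4, 8·a·b - 4·b]].
At the point, J = [[10.250, -8.36499], [21.000, -30.000]] (det J = -131.83525).
Solving J·Δ = −F gives Δ = (0.524, -0.717).
Then the next iterate is (a, b)₁ = (-0.476, 1.783).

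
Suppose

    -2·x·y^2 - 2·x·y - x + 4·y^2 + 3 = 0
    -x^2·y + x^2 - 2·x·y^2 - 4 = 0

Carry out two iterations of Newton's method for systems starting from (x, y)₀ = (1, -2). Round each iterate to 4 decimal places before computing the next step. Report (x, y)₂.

(1.6007, 0.1800)

At (1, -2): F = (14.0000, -9.0000).
Jacobian J = [[-2·y^2 - 2·y - 1, -4·x·y - 2·x + 8·y], [-2·x·y + 2·x - 2·y^2, -x^2 - 4·x·y]].
At the point, J = [[-5.0000, -10.0000], [-2.0000, 7.0000]] (det J = -55.0000).
Solving J·Δ = −F gives Δ = (0.1455, 1.3273).
Then the next iterate is (x, y)₁ = (1.1455, -0.6727).
Round to (1.1455, -0.6727) and repeat: F = (4.169021, -2.841868), J = [[-0.559651, -4.590289], [2.927105, 1.770141]].
Δ = (0.4552, 0.8527), so (x, y)₂ = (1.6007, 0.1800).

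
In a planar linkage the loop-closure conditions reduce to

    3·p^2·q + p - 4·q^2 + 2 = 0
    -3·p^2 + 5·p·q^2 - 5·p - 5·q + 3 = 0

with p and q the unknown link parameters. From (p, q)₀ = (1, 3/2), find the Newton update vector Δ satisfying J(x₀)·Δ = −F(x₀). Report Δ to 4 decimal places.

(0.2567, 0.1186)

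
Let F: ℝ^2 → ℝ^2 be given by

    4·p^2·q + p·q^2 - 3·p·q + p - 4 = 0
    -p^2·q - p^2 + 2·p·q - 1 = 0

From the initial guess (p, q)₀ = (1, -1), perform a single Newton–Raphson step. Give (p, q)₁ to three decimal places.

At (1, -1): F = (-3.000, -3.000).
Jacobian J = [[8·p·q + q^2 - 3·q + 1, 4·p^2 + 2·p·q - 3·p], [-2·p·q - 2·p + 2·q, -p^2 + 2·p]].
At the point, J = [[-3.000, -1.000], [-2.000, 1.000]] (det J = -5.000).
Solving J·Δ = −F gives Δ = (-1.200, 0.600).
Then the next iterate is (p, q)₁ = (-0.200, -0.400).

(-0.200, -0.400)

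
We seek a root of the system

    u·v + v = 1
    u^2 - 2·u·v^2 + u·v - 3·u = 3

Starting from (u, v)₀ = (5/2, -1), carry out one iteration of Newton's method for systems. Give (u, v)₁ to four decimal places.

(0.8194, -0.1944)

At (5/2, -1): F = (-4.5000, -11.7500).
Jacobian J = [[v, u + 1], [2·u - 2·v^2 + v - 3, -4·u·v + u]].
At the point, J = [[-1.0000, 3.5000], [-1.0000, 12.5000]] (det J = -9.0000).
Solving J·Δ = −F gives Δ = (-1.6806, 0.8056).
Then the next iterate is (u, v)₁ = (0.8194, -0.1944).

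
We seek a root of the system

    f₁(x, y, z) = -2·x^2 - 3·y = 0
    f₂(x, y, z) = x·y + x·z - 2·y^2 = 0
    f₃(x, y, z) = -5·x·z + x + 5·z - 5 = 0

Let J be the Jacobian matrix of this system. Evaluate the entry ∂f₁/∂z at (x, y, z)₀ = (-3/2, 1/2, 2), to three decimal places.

0.000

∂f₁/∂z = 0.
At (-3/2, 1/2, 2) this is 0.000.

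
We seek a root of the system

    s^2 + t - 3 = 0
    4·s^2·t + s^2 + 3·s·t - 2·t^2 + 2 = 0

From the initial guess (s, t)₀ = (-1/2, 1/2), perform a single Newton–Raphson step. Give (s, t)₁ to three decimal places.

At (-1/2, 1/2): F = (-2.250, 1.500).
Jacobian J = [[2·s, 1], [8·s·t + 2·s + 3·t, 4·s^2 + 3·s - 4·t]].
At the point, J = [[-1.000, 1.000], [-1.500, -2.500]] (det J = 4.000).
Solving J·Δ = −F gives Δ = (-1.031, 1.219).
Then the next iterate is (s, t)₁ = (-1.531, 1.719).

(-1.531, 1.719)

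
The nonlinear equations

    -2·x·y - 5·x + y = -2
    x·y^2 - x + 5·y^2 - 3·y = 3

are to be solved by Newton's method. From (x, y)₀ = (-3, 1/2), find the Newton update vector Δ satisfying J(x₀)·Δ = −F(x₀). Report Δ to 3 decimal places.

(1.200, -1.900)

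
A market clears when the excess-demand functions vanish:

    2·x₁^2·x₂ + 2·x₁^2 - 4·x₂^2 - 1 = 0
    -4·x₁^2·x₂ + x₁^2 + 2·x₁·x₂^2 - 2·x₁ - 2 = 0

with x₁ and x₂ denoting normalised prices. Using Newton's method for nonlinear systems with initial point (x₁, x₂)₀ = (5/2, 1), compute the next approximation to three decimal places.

At (5/2, 1): F = (20.000, -20.750).
Jacobian J = [[4·x₁·x₂ + 4·x₁, 2·x₁^2 - 8·x₂], [-8·x₁·x₂ + 2·x₁ + 2·x₂^2 - 2, -4·x₁^2 + 4·x₁·x₂]].
At the point, J = [[20.000, 4.500], [-15.000, -15.000]] (det J = -232.500).
Solving J·Δ = −F gives Δ = (-0.889, -0.495).
Then the next iterate is (x₁, x₂)₁ = (1.611, 0.505).

(1.611, 0.505)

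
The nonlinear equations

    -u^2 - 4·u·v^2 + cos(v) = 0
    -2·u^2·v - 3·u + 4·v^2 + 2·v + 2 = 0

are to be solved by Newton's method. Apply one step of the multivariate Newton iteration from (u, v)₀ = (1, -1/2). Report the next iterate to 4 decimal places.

(0.7276, -0.4319)

At (1, -1/2): F = (-1.122417, 0.0000).
Jacobian J = [[-2·u - 4·v^2, -8·u·v - sin(v)], [-4·u·v - 3, -2·u^2 + 8·v + 2]].
At the point, J = [[-3.0000, 4.479426], [-1.0000, -4.0000]] (det J = 16.479426).
Solving J·Δ = −F gives Δ = (-0.2724, 0.0681).
Then the next iterate is (u, v)₁ = (0.7276, -0.4319).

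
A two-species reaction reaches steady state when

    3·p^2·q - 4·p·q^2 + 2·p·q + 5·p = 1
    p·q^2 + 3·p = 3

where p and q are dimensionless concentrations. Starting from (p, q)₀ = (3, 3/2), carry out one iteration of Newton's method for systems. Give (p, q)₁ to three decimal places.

At (3, 3/2): F = (36.500, 12.750).
Jacobian J = [[6·p·q - 4·q^2 + 2·q + 5, 3·p^2 - 8·p·q + 2·p], [q^2 + 3, 2·p·q]].
At the point, J = [[26.000, -3.000], [5.250, 9.000]] (det J = 249.750).
Solving J·Δ = −F gives Δ = (-1.468, -0.560).
Then the next iterate is (p, q)₁ = (1.532, 0.940).

(1.532, 0.940)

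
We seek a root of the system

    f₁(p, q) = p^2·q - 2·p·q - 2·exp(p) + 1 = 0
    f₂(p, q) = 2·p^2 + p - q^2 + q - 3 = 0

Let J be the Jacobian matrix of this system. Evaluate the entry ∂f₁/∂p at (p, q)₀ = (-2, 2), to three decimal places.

-12.271

∂f₁/∂p = 2·p·q - 2·q - 2·exp(p).
At (-2, 2) this is -12.271.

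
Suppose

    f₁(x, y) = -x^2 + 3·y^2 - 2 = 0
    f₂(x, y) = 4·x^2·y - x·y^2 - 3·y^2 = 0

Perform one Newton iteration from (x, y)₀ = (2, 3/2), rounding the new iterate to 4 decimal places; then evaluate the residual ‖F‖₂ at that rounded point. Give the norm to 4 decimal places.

At (2, 3/2): F = (0.7500, 12.7500).
Jacobian J = [[-2·x, 6·y], [8·x·y - y^2, 4·x^2 - 2·x·y - 6·y]].
At the point, J = [[-4.0000, 9.0000], [21.7500, 1.0000]] (det J = -199.7500).
Solving J·Δ = −F gives Δ = (-0.5707, -0.3370).
Then the next iterate is (x, y)₁ = (1.4293, 1.1630).
Re-evaluating at (1.4293, 1.1630): F = (0.014809, 3.512630), so ‖F‖₂ = 3.5127.

3.5127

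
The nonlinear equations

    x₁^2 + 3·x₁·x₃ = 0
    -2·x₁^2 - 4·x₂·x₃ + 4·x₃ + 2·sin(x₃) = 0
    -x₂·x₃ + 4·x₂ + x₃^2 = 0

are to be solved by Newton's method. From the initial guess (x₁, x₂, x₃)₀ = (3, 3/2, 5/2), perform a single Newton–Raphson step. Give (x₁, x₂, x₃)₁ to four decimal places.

At (3, 3/2, 5/2): F = (31.5000, -21.803056, 8.5000).
Jacobian J = [[2·x₁ + 3·x₃, 0, 3·x₁], [-4·x₁, -4·x₃, -4·x₂ + 2·cos(x₃) + 4], [0, -x₃ + 4, -x₂ + 2·x₃]].
At the point, J = [[13.5000, 0.0000, 9.0000], [-12.0000, -10.0000, -3.602287], [0.0000, 1.5000, 3.5000]] (det J = -561.553684).
Solving J·Δ = −F gives Δ = (-0.8221, -0.3772, -2.2669).
Then the next iterate is (x₁, x₂, x₃)₁ = (2.1779, 1.1228, 0.2331).

(2.1779, 1.1228, 0.2331)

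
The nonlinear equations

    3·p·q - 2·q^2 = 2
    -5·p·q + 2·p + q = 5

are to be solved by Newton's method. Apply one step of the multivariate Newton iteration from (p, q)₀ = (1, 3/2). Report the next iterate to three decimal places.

At (1, 3/2): F = (-2.000, -9.000).
Jacobian J = [[3·q, 3·p - 4·q], [-5·q + 2, -5·p + 1]].
At the point, J = [[4.500, -3.000], [-5.500, -4.000]] (det J = -34.500).
Solving J·Δ = −F gives Δ = (-0.551, -1.493).
Then the next iterate is (p, q)₁ = (0.449, 0.007).

(0.449, 0.007)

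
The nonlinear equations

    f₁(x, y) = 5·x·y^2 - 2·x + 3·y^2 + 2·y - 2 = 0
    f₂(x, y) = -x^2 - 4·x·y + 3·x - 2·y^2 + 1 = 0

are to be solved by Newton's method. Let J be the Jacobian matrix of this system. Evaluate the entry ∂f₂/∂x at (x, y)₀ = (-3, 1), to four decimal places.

5.0000

∂f₂/∂x = -2·x - 4·y + 3.
At (-3, 1) this is 5.0000.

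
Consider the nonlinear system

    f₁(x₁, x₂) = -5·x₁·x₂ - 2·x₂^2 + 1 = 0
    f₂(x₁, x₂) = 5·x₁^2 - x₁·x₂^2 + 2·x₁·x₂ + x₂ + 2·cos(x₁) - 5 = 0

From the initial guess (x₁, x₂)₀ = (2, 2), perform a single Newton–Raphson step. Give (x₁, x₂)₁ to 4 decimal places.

(0.9587, 1.0785)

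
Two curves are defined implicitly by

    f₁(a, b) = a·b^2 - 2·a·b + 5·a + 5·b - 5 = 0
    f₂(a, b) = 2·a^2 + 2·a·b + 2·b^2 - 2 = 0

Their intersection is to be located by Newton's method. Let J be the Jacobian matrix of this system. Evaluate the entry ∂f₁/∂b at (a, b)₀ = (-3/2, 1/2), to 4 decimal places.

6.5000

∂f₁/∂b = 2·a·b - 2·a + 5.
At (-3/2, 1/2) this is 6.5000.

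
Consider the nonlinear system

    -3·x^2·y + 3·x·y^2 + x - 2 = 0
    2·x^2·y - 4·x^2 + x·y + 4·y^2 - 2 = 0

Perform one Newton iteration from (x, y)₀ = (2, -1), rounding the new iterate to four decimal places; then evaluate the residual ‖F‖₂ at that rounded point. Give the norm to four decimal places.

7.5805

At (2, -1): F = (18.0000, -24.0000).
Jacobian J = [[-6·x·y + 3·y^2 + 1, -3·x^2 + 6·x·y], [4·x·y - 8·x + y, 2·x^2 + x + 8·y]].
At the point, J = [[16.0000, -24.0000], [-25.0000, 2.0000]] (det J = -568.0000).
Solving J·Δ = −F gives Δ = (-0.9507, 0.1162).
Then the next iterate is (x, y)₁ = (1.0493, -0.8838).
Re-evaluating at (1.0493, -0.8838): F = (4.427405, -6.153265), so ‖F‖₂ = 7.5805.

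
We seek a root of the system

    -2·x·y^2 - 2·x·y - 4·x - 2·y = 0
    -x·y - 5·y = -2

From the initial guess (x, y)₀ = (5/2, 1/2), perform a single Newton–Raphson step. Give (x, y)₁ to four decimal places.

(-0.0426, 0.4362)

At (5/2, 1/2): F = (-14.7500, -1.7500).
Jacobian J = [[-2·y^2 - 2·y - 4, -4·x·y - 2·x - 2], [-y, -x - 5]].
At the point, J = [[-5.5000, -12.0000], [-0.5000, -7.5000]] (det J = 35.2500).
Solving J·Δ = −F gives Δ = (-2.5426, -0.0638).
Then the next iterate is (x, y)₁ = (-0.0426, 0.4362).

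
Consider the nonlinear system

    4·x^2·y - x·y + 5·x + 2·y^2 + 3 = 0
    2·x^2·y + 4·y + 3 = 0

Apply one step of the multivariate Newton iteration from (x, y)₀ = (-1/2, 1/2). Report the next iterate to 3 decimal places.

At (-1/2, 1/2): F = (1.750, 5.250).
Jacobian J = [[8·x·y - y + 5, 4·x^2 - x + 4·y], [4·x·y, 2·x^2 + 4]].
At the point, J = [[2.500, 3.500], [-1.000, 4.500]] (det J = 14.750).
Solving J·Δ = −F gives Δ = (0.712, -1.008).
Then the next iterate is (x, y)₁ = (0.212, -0.508).

(0.212, -0.508)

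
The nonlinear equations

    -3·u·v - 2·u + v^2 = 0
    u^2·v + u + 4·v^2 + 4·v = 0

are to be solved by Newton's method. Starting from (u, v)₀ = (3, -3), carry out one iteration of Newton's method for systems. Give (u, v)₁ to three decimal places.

(2.006, -1.464)

At (3, -3): F = (30.000, 0.000).
Jacobian J = [[-3·v - 2, -3·u + 2·v], [2·u·v + 1, u^2 + 8·v + 4]].
At the point, J = [[7.000, -15.000], [-17.000, -11.000]] (det J = -332.000).
Solving J·Δ = −F gives Δ = (-0.994, 1.536).
Then the next iterate is (u, v)₁ = (2.006, -1.464).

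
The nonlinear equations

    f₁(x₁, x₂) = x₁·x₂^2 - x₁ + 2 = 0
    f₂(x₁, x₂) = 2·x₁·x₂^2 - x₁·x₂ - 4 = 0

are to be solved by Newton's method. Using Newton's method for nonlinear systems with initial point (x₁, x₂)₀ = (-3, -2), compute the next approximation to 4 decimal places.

At (-3, -2): F = (-7.0000, -34.0000).
Jacobian J = [[x₂^2 - 1, 2·x₁·x₂], [2·x₂^2 - x₂, 4·x₁·x₂ - x₁]].
At the point, J = [[3.0000, 12.0000], [10.0000, 27.0000]] (det J = -39.0000).
Solving J·Δ = −F gives Δ = (5.6154, -0.8205).
Then the next iterate is (x₁, x₂)₁ = (2.6154, -2.8205).

(2.6154, -2.8205)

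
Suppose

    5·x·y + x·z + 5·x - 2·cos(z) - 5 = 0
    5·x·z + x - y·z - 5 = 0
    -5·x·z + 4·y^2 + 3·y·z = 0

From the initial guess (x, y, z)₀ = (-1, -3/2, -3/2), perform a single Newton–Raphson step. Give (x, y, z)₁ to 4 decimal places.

At (-1, -3/2, -3/2): F = (-1.141474, -0.7500, 8.2500).
Jacobian J = [[5·y + z + 5, 5·x, x + 2·sin(z)], [5·z + 1, -z, 5·x - y], [-5·z, 8·y + 3·z, -5·x + 3·y]].
At the point, J = [[-4.0000, -5.0000, -2.994990], [-6.5000, 1.5000, -3.5000], [7.5000, -16.5000, 0.5000]] (det J = 55.480963).
Solving J·Δ = −F gives Δ = (-3.7412, -1.0096, 6.3009).
Then the next iterate is (x, y, z)₁ = (-4.7412, -2.5096, 4.8009).

(-4.7412, -2.5096, 4.8009)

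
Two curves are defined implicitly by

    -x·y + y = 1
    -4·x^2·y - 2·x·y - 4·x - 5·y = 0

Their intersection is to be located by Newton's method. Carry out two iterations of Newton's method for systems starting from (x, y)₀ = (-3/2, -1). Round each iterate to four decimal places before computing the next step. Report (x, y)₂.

(-0.8108, 0.5032)

At (-3/2, -1): F = (-3.5000, 17.0000).
Jacobian J = [[-y, -x + 1], [-8·x·y - 2·y - 4, -4·x^2 - 2·x - 5]].
At the point, J = [[1.0000, 2.5000], [-14.0000, -11.0000]] (det J = 24.0000).
Solving J·Δ = −F gives Δ = (0.1667, 1.3333).
Then the next iterate is (x, y)₁ = (-1.3333, 0.3333).
Round to (-1.3333, 0.3333) and repeat: F = (-0.222311, 2.185463), J = [[-0.3333, 2.3333], [-1.111489, -9.444156]].
Δ = (0.5225, 0.1699), so (x, y)₂ = (-0.8108, 0.5032).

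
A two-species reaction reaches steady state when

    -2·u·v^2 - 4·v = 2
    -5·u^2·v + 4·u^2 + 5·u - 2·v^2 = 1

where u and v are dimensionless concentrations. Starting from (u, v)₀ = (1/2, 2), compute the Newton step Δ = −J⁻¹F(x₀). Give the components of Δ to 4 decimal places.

(-0.9924, -0.7576)

At (1/2, 2): F = (-14.0000, -8.0000).
Jacobian J = [[-2·v^2, -4·u·v - 4], [-10·u·v + 8·u + 5, -5·u^2 - 4·v]].
At the point, J = [[-8.0000, -8.0000], [-1.0000, -9.2500]] (det J = 66.0000).
Solving J·Δ = −F gives Δ = (-0.9924, -0.7576).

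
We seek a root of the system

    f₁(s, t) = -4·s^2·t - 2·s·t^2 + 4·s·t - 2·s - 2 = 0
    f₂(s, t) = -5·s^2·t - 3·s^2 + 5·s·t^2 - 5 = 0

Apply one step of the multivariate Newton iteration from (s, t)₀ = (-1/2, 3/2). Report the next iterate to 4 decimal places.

At (-1/2, 3/2): F = (-3.2500, -13.2500).
Jacobian J = [[-8·s·t - 2·t^2 + 4·t - 2, -4·s^2 - 4·s·t + 4·s], [-10·s·t - 6·s + 5·t^2, -5·s^2 + 10·s·t]].
At the point, J = [[5.5000, 0.0000], [21.7500, -8.7500]] (det J = -48.1250).
Solving J·Δ = −F gives Δ = (0.5909, -0.0455).
Then the next iterate is (s, t)₁ = (0.0909, 1.4545).

(0.0909, 1.4545)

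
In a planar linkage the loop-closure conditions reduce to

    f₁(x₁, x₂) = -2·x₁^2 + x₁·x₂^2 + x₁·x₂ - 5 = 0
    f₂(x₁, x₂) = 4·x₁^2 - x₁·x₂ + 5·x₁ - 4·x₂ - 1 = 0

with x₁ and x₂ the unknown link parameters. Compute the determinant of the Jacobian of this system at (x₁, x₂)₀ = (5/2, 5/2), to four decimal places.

-329.3750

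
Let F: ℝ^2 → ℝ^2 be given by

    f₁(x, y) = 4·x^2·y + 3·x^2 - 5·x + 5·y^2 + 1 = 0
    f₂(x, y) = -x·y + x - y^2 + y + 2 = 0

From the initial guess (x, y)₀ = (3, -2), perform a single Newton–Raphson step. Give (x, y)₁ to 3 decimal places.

(1.661, -2.492)

At (3, -2): F = (-39.000, 5.000).
Jacobian J = [[8·x·y + 6·x - 5, 4·x^2 + 10·y], [-y + 1, -x - 2·y + 1]].
At the point, J = [[-35.000, 16.000], [3.000, 2.000]] (det J = -118.000).
Solving J·Δ = −F gives Δ = (-1.339, -0.492).
Then the next iterate is (x, y)₁ = (1.661, -2.492).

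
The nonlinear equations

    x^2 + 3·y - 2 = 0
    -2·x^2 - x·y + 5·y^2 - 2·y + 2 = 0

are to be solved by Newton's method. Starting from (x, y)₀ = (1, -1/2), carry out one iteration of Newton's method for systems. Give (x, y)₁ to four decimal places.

(3.1364, -1.0909)

At (1, -1/2): F = (-2.5000, 2.7500).
Jacobian J = [[2·x, 3], [-4·x - y, -x + 10·y - 2]].
At the point, J = [[2.0000, 3.0000], [-3.5000, -8.0000]] (det J = -5.5000).
Solving J·Δ = −F gives Δ = (2.1364, -0.5909).
Then the next iterate is (x, y)₁ = (3.1364, -1.0909).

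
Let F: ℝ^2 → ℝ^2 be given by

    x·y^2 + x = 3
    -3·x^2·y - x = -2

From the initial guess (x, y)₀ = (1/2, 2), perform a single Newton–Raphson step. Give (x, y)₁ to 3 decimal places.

(0.463, 2.341)

At (1/2, 2): F = (-0.500, 0.000).
Jacobian J = [[y^2 + 1, 2·x·y], [-6·x·y - 1, -3·x^2]].
At the point, J = [[5.000, 2.000], [-7.000, -0.750]] (det J = 10.250).
Solving J·Δ = −F gives Δ = (-0.037, 0.341).
Then the next iterate is (x, y)₁ = (0.463, 2.341).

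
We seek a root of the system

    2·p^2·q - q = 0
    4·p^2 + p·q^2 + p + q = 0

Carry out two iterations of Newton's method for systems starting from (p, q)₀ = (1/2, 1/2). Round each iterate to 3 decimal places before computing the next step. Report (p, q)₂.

At (1/2, 1/2): F = (-0.250, 2.125).
Jacobian J = [[4·p·q, 2·p^2 - 1], [8·p + q^2 + 1, 2·p·q + 1]].
At the point, J = [[1.000, -0.500], [5.250, 1.500]] (det J = 4.125).
Solving J·Δ = −F gives Δ = (-0.167, -0.833).
Then the next iterate is (p, q)₁ = (0.333, -0.333).
Round to (0.333, -0.333) and repeat: F = (0.25915, 0.48048), J = [[-0.44356, -0.77822], [3.77489, 0.77822]].
Δ = (-0.222, 0.460), so (p, q)₂ = (0.111, 0.127).

(0.111, 0.127)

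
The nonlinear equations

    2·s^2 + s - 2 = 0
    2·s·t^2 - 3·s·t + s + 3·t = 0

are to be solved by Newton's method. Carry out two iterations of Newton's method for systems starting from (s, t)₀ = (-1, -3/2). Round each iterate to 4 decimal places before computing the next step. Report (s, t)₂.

(-1.2820, 0.1809)

At (-1, -3/2): F = (-1.0000, -14.5000).
Jacobian J = [[4·s + 1, 0], [2·t^2 - 3·t + 1, 4·s·t - 3·s + 3]].
At the point, J = [[-3.0000, 0.0000], [10.0000, 12.0000]] (det J = -36.0000).
Solving J·Δ = −F gives Δ = (-0.3333, 1.4861).
Then the next iterate is (s, t)₁ = (-1.3333, -0.0139).
Round to (-1.3333, -0.0139) and repeat: F = (0.222078, -1.431114), J = [[-4.3332, 0.0000], [1.042086, 7.074031]].
Δ = (0.0513, 0.1948), so (s, t)₂ = (-1.2820, 0.1809).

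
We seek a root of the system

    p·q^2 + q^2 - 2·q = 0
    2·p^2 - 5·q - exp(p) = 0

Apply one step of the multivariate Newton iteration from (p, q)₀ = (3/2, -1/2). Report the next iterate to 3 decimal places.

(0.925, -0.171)

At (3/2, -1/2): F = (1.625, 2.51831).
Jacobian J = [[q^2, 2·p·q + 2·q - 2], [4·p - exp(p), -5]].
At the point, J = [[0.250, -4.500], [1.51831, -5.000]] (det J = 5.58240).
Solving J·Δ = −F gives Δ = (-0.575, 0.329).
Then the next iterate is (p, q)₁ = (0.925, -0.171).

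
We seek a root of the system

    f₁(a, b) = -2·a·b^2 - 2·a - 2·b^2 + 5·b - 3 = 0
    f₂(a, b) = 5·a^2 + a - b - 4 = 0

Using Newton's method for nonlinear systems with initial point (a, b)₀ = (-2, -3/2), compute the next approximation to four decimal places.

At (-2, -3/2): F = (-2.0000, 15.5000).
Jacobian J = [[-2·b^2 - 2, -4·a·b - 4·b + 5], [10·a + 1, -1]].
At the point, J = [[-6.5000, -1.0000], [-19.0000, -1.0000]] (det J = -12.5000).
Solving J·Δ = −F gives Δ = (1.4000, -11.1000).
Then the next iterate is (a, b)₁ = (-0.6000, -12.6000).

(-0.6000, -12.6000)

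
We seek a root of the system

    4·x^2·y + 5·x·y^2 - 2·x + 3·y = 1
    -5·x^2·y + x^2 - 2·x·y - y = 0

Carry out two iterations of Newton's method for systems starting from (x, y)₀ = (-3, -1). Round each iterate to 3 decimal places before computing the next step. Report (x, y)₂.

At (-3, -1): F = (-49.000, 49.000).
Jacobian J = [[8·x·y + 5·y^2 - 2, 4·x^2 + 10·x·y + 3], [-10·x·y + 2·x - 2·y, -5·x^2 - 2·x - 1]].
At the point, J = [[27.000, 69.000], [-34.000, -40.000]] (det J = 1266.000).
Solving J·Δ = −F gives Δ = (1.122, 0.271).
Then the next iterate is (x, y)₁ = (-1.878, -0.729).
Round to (-1.878, -0.729) and repeat: F = (-14.70562, 14.37325), J = [[11.60970, 30.79816], [-15.98862, -14.87842]].
Δ = (0.700, 0.214), so (x, y)₂ = (-1.178, -0.515).

(-1.178, -0.515)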